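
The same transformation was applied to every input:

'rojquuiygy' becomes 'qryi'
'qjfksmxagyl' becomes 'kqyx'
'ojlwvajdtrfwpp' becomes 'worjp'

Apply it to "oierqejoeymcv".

royjv

Each output is the input with this applied: keep one character in every 3, starting at position 1 (positions 1st, 4th, 7th, ...), then swap each adjacent pair of characters (1↔2, 3↔4, ...).
Applying both steps to "oierqejoeymcv": "orjyv", then "royjv".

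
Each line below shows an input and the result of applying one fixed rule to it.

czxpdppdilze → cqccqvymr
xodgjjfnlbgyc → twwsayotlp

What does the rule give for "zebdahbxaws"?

The rule is to delete the first 3 characters, then shift every letter 13 places forward in the alphabet (wrapping around) — i.e. ROT13.
On "zebdahbxaws" that produces "qnuoknjf".

qnuoknjf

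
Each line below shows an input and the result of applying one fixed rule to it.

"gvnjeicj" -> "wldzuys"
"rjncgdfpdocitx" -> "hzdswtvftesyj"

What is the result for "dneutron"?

tdukjhe

What's happening: shift every letter 10 places backward in the alphabet (wrapping around), then delete the last character.
Working it through for "dneutron": intermediate "tdukjhed", final "tdukjhe".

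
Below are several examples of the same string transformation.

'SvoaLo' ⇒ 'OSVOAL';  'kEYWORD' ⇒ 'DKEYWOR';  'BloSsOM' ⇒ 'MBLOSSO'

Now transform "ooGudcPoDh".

HOOGUDCPOD

Rule — move the last character to the front, then convert every letter to uppercase.
Doing the same to "ooGudcPoDh": "HOOGUDCPOD".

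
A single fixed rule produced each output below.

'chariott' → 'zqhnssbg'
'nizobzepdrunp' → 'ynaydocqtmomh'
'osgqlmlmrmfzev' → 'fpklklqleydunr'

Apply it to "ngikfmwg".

Each output is the input with this applied: shift every letter 1 place backward in the alphabet (wrapping around), then move the first 2 characters to the end (rotate left by 2).
Applying both steps to "ngikfmwg": "mfhjelvf", then "hjelvfmf".

hjelvfmf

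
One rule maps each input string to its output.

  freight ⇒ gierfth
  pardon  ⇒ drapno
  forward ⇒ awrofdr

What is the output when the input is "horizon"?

Rule — reverse the string, then move the first 2 characters to the end (rotate left by 2).
On "horizon": the first step gives "noziroh", and the second then gives "zirohno".

zirohno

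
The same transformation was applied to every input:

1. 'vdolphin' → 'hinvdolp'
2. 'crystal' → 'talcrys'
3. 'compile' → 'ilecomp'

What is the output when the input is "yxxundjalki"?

Looking at the pairs, the operation is to move the last 3 characters to the front (rotate right by 3).
Doing the same to "yxxundjalki": "lkiyxxundja".

lkiyxxundja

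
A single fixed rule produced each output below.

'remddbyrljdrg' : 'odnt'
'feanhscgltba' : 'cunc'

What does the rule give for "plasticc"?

In each case the input is transformed by: shift every letter 2 places forward in the alphabet (wrapping around), then keep one character in every 3, starting at position 3 (positions 3rd, 6th, 9th, ...).
For "plasticc" the result is "ck".

ck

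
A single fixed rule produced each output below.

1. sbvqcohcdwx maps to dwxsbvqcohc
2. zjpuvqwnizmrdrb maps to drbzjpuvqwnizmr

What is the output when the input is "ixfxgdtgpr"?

gprixfxgdt

Looking at the pairs, the operation is to move the last 3 characters to the front (rotate right by 3).
Applying that to "ixfxgdtgpr" gives "gprixfxgdt".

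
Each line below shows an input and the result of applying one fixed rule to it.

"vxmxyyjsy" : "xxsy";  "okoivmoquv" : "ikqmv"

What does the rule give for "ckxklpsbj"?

What's happening: keep every other character starting from the second (positions 2nd, 4th, 6th, ...), then swap each adjacent pair of characters (1↔2, 3↔4, ...).
Starting from "ckxklpsbj": after the first operation, "kkpb"; after the second, "kkbp".
(Check on "okoivmoquv": → "kimqv" → "ikqmv" ✓)

kkbp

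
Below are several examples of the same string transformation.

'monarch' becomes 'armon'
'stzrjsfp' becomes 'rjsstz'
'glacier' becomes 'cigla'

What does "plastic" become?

The transformation: delete the last 2 characters, then move the first 3 characters to the end (rotate left by 3).
Applying both steps to "plastic": "plast", then "stpla".

stpla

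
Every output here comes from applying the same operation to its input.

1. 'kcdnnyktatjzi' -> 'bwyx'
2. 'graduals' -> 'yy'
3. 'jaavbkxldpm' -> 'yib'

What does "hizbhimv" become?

xg

The rule is to shift every letter 2 places backward in the alphabet (wrapping around), then keep one character in every 3, starting at position 3 (positions 3rd, 6th, 9th, ...).
"hizbhimv" → "fgxzfgkt" → "xg".
(Check on "graduals": → "epybsyjq" → "yy" ✓)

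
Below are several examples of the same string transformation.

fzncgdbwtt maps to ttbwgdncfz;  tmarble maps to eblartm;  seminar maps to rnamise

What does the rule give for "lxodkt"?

The transformation: swap each adjacent pair of characters (1↔2, 3↔4, ...), then reverse the string.
"lxodkt" → "ktodlx".

ktodlx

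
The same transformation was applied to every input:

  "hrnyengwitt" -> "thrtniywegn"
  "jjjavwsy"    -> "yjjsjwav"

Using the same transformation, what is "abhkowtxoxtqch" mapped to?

habchqktoxwotx

What's happening: swap the first and last characters, then take characters alternately from the front and the back (1st, last, 2nd, 2nd-last, ...).
For "abhkowtxoxtqch" the result is "habchqktoxwotx".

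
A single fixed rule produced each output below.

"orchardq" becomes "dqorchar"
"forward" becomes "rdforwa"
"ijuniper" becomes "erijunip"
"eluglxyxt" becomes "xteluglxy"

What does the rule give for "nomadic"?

icnomad

What's happening: move the last 2 characters to the front (rotate right by 2).
On "nomadic" that produces "icnomad".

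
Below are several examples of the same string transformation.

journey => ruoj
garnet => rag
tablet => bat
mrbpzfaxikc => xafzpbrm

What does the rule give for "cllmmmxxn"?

mmmllc

What's happening: delete the last 3 characters, then reverse the string.
"cllmmmxxn" → "cllmmm" → "mmmllc".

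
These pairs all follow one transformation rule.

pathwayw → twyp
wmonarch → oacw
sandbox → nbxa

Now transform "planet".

aep

The pattern: move the first 2 characters to the end (rotate left by 2), then keep every other character starting from the first (positions 1st, 3rd, 5th, ...).
Applying both steps to "planet": "anetpl", then "aep".
(Check on "wmonarch": → "onarchwm" → "oacw" ✓)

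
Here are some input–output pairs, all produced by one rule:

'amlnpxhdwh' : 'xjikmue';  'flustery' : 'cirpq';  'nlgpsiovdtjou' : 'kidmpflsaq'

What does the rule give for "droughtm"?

aolrd

Looking at the pairs, the operation is to shift every letter 3 places backward in the alphabet (wrapping around), then delete the last 3 characters.
On "droughtm" that produces "aolrd".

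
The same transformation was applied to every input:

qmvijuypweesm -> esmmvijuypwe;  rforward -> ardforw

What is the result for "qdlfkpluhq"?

The rule is to delete the first character, then move the last 3 characters to the front (rotate right by 3).
So "qdlfkpluhq" becomes "uhqdlfkpl".

uhqdlfkpl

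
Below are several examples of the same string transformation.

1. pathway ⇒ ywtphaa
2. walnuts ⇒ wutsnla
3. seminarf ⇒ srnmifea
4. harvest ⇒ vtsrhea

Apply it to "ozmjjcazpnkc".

In each case the input is transformed by: sort the characters into reverse alphabetical order.
For "ozmjjcazpnkc" the result is "zzponmkjjcca".

zzponmkjjcca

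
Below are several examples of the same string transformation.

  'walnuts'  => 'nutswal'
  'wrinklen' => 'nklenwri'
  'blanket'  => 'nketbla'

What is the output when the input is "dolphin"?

phindol

The transformation: move the first 3 characters to the end (rotate left by 3).
Applying that to "dolphin" gives "phindol".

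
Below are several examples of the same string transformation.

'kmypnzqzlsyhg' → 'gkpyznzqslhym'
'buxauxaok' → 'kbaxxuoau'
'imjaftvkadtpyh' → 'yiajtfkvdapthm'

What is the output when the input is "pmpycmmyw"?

The pattern: swap each adjacent pair of characters (1↔2, 3↔4, ...), then swap the first and last characters.
"pmpycmmyw" → "mpypmcymw" → "wpypmcymm".

wpypmcymm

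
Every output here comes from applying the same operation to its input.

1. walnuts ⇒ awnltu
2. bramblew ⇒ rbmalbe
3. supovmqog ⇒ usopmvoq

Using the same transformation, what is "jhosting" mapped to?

What's happening: delete the last character, then swap each adjacent pair of characters (1↔2, 3↔4, ...).
"jhosting" → "hjsoitn".

hjsoitn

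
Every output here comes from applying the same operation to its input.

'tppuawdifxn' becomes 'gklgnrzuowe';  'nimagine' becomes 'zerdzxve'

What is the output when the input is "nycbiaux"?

Rule — swap each adjacent pair of characters (1↔2, 3↔4, ...), then shift every letter 9 places backward in the alphabet (wrapping around).
For "nycbiaux", step one produces "ynbcaixu"; step two turns that into "pestrzol".
(Check on "tppuawdifxn": → "ptupwaidxfn" → "gklgnrzuowe" ✓)

pestrzol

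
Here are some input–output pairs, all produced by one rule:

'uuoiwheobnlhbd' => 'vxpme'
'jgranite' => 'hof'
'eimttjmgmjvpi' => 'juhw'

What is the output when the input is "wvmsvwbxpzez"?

wwyf

What's happening: shift every letter 1 place forward in the alphabet (wrapping around), then keep one character in every 3, starting at position 2 (positions 2nd, 5th, 8th, ...).
"wvmsvwbxpzez" → "wwyf".
(Check on "uuoiwheobnlhbd": → "vvpjxifpcomice" → "vxpme" ✓)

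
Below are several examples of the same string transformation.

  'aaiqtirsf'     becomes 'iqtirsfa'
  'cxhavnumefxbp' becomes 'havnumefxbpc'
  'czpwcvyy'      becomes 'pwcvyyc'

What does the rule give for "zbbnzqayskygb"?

bnzqayskygbz

The pattern: move the first 2 characters to the end (rotate left by 2), then delete the last character.
So "zbbnzqayskygb" becomes "bnzqayskygbz".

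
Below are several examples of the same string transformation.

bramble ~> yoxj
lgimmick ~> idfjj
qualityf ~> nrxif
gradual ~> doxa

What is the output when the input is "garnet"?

Rule — shift every letter 3 places backward in the alphabet (wrapping around), then delete the last 3 characters.
For "garnet", step one produces "dxokbq"; step two turns that into "dxo".

dxo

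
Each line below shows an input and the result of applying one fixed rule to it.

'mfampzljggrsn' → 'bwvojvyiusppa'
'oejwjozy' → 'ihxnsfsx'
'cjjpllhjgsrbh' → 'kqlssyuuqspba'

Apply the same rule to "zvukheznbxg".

The pattern: move the last 2 characters to the front (rotate right by 2), then shift every letter 9 places forward in the alphabet (wrapping around).
Starting from "zvukheznbxg": after the first operation, "xgzvukheznb"; after the second, "gpiedtqniwk".

gpiedtqniwk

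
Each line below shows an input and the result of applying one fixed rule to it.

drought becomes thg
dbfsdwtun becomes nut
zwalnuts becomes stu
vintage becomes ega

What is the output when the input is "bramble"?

The transformation: reverse the string, then keep only the first 3 characters.
For "bramble", step one produces "elbmarb"; step two turns that into "elb".

elb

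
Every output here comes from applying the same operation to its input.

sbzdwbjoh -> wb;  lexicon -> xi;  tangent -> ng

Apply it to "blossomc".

Rule — move the last 3 characters to the front (rotate right by 3), then keep only the last 2 characters.
Applying both steps to "blossomc": "omcbloss", then "ss".

ss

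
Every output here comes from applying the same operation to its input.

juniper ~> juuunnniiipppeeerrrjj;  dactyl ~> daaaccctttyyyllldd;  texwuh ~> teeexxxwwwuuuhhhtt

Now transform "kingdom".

Looking at the pairs, the operation is to repeat every character 3 times, then move the first 2 characters to the end (rotate left by 2).
Working it through for "kingdom": intermediate "kkkiiinnngggdddooommm", final "kiiinnngggdddooommmkk".

kiiinnngggdddooommmkk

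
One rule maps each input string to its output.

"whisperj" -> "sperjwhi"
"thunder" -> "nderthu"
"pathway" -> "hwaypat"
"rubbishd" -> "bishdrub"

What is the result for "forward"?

The transformation: move the first 3 characters to the end (rotate left by 3).
On "forward" that produces "wardfor".

wardfor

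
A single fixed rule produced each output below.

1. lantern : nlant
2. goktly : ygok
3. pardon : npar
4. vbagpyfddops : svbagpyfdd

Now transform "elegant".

In each case the input is transformed by: move the last character to the front, then delete the last 2 characters.
Applying both steps to "elegant": "telegan", then "teleg".

teleg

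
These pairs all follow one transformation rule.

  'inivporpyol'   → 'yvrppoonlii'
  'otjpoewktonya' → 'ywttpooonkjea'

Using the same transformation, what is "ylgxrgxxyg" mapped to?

yyxxxrlggg

The rule is to sort the characters into reverse alphabetical order.
"ylgxrgxxyg" → "yyxxxrlggg".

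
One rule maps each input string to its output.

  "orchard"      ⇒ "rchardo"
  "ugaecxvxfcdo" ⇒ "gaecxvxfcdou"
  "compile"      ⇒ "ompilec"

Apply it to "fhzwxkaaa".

hzwxkaaaf

The pattern: move the first character to the end.
On "fhzwxkaaa" that produces "hzwxkaaaf".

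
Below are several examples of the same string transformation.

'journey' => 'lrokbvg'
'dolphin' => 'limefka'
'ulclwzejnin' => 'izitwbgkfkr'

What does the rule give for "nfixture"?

The rule is to move the first character to the end, then shift every letter 3 places backward in the alphabet (wrapping around).
For "nfixture", step one produces "fixturen"; step two turns that into "cfuqrobk".
(Check on "journey": → "ourneyj" → "lrokbvg" ✓)

cfuqrobk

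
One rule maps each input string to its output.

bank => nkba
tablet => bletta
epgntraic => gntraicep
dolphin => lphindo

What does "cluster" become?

The rule is to move the first 2 characters to the end (rotate left by 2).
So "cluster" becomes "ustercl".

ustercl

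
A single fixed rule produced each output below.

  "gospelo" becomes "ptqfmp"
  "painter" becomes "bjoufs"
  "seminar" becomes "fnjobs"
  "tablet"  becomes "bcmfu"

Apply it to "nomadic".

pnbejd

Rule — shift every letter 1 place forward in the alphabet (wrapping around), then delete the first character.
Applying both steps to "nomadic": "opnbejd", then "pnbejd".
(Check on "tablet": → "ubcmfu" → "bcmfu" ✓)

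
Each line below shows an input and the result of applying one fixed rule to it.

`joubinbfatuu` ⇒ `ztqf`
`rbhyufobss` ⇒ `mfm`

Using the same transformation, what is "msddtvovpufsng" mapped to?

Each output is the input with this applied: keep one character in every 3, starting at position 2 (positions 2nd, 5th, 8th, ...), then shift every letter 11 places forward in the alphabet (wrapping around).
Working it through for "msddtvovpufsng": intermediate "stvfg", final "degqr".
(Check on "joubinbfatuu": → "oifu" → "ztqf" ✓)

degqr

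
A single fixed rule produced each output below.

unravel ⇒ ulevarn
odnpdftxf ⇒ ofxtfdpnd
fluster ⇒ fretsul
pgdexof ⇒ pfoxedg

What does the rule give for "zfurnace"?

Rule — reverse the string, then move the last character to the front.
Starting from "zfurnace": after the first operation, "ecanrufz"; after the second, "zecanruf".

zecanruf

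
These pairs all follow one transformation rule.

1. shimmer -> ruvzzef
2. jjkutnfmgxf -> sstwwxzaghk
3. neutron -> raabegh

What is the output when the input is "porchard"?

npqubcee

In each case the input is transformed by: sort the characters into alphabetical order, then shift every letter 13 places forward in the alphabet (wrapping around) — i.e. ROT13.
Working it through for "porchard": intermediate "acdhoprr", final "npqubcee".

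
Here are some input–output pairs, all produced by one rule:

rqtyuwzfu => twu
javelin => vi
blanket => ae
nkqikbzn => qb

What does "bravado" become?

ad

What's happening: keep one character in every 3, starting at position 3 (positions 3rd, 6th, 9th, ...).
So "bravado" becomes "ad".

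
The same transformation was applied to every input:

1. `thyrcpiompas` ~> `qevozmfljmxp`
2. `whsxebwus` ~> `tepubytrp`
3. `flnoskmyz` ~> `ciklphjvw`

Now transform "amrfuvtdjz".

Each output is the input with this applied: shift every letter 3 places backward in the alphabet (wrapping around).
On "amrfuvtdjz" that produces "xjocrsqagw".

xjocrsqagw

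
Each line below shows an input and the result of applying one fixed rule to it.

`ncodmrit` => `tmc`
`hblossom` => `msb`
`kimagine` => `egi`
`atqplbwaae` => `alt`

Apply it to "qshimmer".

In each case the input is transformed by: keep one character in every 3, starting at position 2 (positions 2nd, 5th, 8th, ...), then reverse the string.
So "qshimmer" becomes "rms".

rms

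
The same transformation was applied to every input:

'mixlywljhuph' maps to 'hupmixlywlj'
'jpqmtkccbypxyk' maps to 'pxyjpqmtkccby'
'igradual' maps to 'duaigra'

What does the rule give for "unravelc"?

velunra

Rule — delete the last character, then move the last 3 characters to the front (rotate right by 3).
Applying both steps to "unravelc": "unravel", then "velunra".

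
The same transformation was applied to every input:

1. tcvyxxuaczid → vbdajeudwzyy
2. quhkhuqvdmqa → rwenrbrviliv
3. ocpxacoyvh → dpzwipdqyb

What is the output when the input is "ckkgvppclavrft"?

Each output is the input with this applied: swap the front and back halves of the string, then shift every letter 1 place forward in the alphabet (wrapping around).
On "ckkgvppclavrft": the first step gives "clavrftckkgvpp", and the second then gives "dmbwsgudllhwqq".

dmbwsgudllhwqq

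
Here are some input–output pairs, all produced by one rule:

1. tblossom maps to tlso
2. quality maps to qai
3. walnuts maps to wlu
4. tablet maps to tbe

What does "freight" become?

Each output is the input with this applied: delete the last character, then keep every other character starting from the first (positions 1st, 3rd, 5th, ...).
Applying both steps to "freight": "freigh", then "feg".

feg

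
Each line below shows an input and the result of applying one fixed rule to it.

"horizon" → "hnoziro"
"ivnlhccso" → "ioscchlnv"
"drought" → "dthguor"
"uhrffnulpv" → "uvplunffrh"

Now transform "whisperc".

wcrepsih

Rule — move the first character to the end, then reverse the string.
Applying both steps to "whisperc": "hispercw", then "wcrepsih".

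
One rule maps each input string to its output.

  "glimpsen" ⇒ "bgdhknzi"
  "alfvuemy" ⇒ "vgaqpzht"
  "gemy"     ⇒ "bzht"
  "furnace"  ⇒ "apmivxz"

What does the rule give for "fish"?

adnc

The transformation: shift every letter 5 places backward in the alphabet (wrapping around).
Applying that to "fish" gives "adnc".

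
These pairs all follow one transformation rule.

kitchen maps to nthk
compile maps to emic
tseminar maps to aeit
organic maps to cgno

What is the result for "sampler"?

rmls

What's happening: keep every other character starting from the first (positions 1st, 3rd, 5th, ...), then swap the first and last characters.
Applying both steps to "sampler": "smlr", then "rmls".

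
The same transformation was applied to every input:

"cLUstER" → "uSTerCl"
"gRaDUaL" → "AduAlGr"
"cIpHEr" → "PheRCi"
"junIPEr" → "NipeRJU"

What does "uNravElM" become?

The rule is to flip the case of every letter, then move the first 2 characters to the end (rotate left by 2).
For "uNravElM" the result is "RAVeLmUn".
(Check on "gRaDUaL": → "GrAduAl" → "AduAlGr" ✓)

RAVeLmUn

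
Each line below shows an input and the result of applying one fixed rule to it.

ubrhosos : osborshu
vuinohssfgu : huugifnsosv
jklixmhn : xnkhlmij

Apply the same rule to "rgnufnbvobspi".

The pattern: take characters alternately from the front and the back (1st, last, 2nd, 2nd-last, ...), then swap the first and last characters.
Starting from "rgnufnbvobspi": after the first operation, "rigpnsubfonvb"; after the second, "bigpnsubfonvr".

bigpnsubfonvr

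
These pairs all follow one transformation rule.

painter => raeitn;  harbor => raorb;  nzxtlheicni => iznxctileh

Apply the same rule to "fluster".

What's happening: take characters alternately from the front and the back (1st, last, 2nd, 2nd-last, ...), then delete the first character.
For "fluster", step one produces "frleuts"; step two turns that into "rleuts".

rleuts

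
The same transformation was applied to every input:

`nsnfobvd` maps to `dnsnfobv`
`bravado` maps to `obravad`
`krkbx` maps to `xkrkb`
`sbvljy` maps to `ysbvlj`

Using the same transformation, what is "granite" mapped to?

egranit

The pattern: move the last character to the front.
"granite" → "egranit".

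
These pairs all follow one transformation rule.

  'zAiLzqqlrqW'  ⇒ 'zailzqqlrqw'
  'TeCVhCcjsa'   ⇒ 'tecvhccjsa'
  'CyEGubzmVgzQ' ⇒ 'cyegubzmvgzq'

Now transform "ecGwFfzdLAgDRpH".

Rule — convert every letter to lowercase.
So "ecGwFfzdLAgDRpH" becomes "ecgwffzdlagdrph".

ecgwffzdlagdrph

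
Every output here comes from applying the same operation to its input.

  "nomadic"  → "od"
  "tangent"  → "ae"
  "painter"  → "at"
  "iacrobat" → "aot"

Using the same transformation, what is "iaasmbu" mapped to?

am

The transformation: keep one character in every 3, starting at position 2 (positions 2nd, 5th, 8th, ...).
"iaasmbu" → "am".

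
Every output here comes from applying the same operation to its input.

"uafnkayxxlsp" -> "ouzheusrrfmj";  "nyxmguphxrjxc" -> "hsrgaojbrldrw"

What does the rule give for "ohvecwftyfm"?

ibpywqznszg

The pattern: shift every letter 6 places backward in the alphabet (wrapping around).
Doing the same to "ohvecwftyfm": "ibpywqznszg".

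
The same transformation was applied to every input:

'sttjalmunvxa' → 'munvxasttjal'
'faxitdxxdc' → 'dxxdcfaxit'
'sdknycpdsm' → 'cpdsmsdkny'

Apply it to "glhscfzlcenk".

zlcenkglhscf

The transformation: swap the front and back halves of the string.
Applying that to "glhscfzlcenk" gives "zlcenkglhscf".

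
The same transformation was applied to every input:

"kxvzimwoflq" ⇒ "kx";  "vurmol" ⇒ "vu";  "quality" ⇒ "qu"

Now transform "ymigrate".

ym

Each output is the input with this applied: keep only the first 2 characters.
"ymigrate" → "ym".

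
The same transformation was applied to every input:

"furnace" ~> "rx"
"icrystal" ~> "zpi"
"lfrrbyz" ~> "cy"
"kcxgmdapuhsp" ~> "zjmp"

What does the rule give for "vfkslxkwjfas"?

citx

Each output is the input with this applied: keep one character in every 3, starting at position 2 (positions 2nd, 5th, 8th, ...), then shift every letter 3 places backward in the alphabet (wrapping around).
On "vfkslxkwjfas": the first step gives "flwa", and the second then gives "citx".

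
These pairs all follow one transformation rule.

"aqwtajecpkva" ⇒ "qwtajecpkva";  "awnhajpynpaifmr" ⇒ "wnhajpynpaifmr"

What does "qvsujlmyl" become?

vsujlmyl

Rule — delete the first character.
"qvsujlmyl" → "vsujlmyl".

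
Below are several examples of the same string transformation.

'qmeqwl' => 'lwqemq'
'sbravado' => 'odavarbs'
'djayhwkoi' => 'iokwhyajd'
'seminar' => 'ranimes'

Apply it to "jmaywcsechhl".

Each output is the input with this applied: reverse the string.
Applying that to "jmaywcsechhl" gives "lhhcescwyamj".

lhhcescwyamj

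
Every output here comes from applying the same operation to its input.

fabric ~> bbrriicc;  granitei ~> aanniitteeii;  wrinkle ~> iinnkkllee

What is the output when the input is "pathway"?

tthhwwaayy

The pattern: delete the first 2 characters, then double every character.
"pathway" → "thway" → "tthhwwaayy".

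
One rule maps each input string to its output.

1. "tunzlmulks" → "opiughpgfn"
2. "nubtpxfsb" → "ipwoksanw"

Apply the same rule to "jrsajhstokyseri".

emnvecnojftnzmd

In each case the input is transformed by: shift every letter 5 places backward in the alphabet (wrapping around).
Applying that to "jrsajhstokyseri" gives "emnvecnojftnzmd".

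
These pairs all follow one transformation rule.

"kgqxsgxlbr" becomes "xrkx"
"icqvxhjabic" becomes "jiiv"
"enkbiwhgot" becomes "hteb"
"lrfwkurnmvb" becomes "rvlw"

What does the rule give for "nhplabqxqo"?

What's happening: keep one character in every 3, starting at position 1 (positions 1st, 4th, 7th, ...), then move the last 2 characters to the front (rotate right by 2).
For "nhplabqxqo", step one produces "nlqo"; step two turns that into "qonl".

qonl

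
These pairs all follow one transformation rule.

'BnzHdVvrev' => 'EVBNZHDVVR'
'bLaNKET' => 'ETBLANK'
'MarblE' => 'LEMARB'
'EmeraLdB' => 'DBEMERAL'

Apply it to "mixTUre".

Looking at the pairs, the operation is to move the last 2 characters to the front (rotate right by 2), then convert every letter to uppercase.
Doing the same to "mixTUre": "REMIXTU".

REMIXTU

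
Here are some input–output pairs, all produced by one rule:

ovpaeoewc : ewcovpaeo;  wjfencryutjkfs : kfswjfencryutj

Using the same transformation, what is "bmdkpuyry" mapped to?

The rule is to move the last 3 characters to the front (rotate right by 3).
"bmdkpuyry" → "yrybmdkpu".

yrybmdkpu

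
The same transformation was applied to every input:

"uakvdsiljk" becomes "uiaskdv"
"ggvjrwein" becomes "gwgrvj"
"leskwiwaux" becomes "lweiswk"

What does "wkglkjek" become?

Each output is the input with this applied: delete the last 3 characters, then take characters alternately from the front and the back (1st, last, 2nd, 2nd-last, ...).
Starting from "wkglkjek": after the first operation, "wkglk"; after the second, "wkklg".

wkklg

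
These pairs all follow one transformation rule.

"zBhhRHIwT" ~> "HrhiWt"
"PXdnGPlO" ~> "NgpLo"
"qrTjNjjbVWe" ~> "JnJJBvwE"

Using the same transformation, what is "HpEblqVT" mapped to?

BLQvt

Each output is the input with this applied: flip the case of every letter, then delete the first 3 characters.
"HpEblqVT" → "BLQvt".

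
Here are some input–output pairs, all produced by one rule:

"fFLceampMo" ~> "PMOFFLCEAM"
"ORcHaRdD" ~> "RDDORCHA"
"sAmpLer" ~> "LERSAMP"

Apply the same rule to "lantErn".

The transformation: move the last 3 characters to the front (rotate right by 3), then convert every letter to uppercase.
Applying both steps to "lantErn": "Ernlant", then "ERNLANT".

ERNLANT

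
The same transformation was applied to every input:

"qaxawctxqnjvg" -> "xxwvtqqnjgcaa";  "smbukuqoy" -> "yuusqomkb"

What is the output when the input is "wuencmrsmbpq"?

wusrqpnmmecb

Rule — sort the characters into reverse alphabetical order.
"wuencmrsmbpq" → "wusrqpnmmecb".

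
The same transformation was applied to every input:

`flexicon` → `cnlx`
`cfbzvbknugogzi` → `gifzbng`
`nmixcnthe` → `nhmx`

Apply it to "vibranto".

The pattern: keep every other character starting from the second (positions 2nd, 4th, 6th, ...), then move the last 2 characters to the front (rotate right by 2).
On "vibranto" that produces "noir".
(Check on "flexicon": → "lxcn" → "cnlx" ✓)

noir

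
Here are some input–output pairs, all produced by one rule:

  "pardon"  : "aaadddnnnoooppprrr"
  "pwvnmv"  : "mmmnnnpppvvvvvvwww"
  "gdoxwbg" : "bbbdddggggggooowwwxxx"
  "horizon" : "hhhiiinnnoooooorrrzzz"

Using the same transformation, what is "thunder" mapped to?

The rule is to repeat every character 3 times, then sort the characters into alphabetical order.
Applying both steps to "thunder": "ttthhhuuunnndddeeerrr", then "dddeeehhhnnnrrrtttuuu".

dddeeehhhnnnrrrtttuuu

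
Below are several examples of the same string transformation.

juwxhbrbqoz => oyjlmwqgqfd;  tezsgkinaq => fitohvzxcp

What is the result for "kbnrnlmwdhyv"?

Each output is the input with this applied: shift every letter 11 places backward in the alphabet (wrapping around), then move the last character to the front.
Working it through for "kbnrnlmwdhyv": intermediate "zqcgcablswnk", final "kzqcgcablswn".

kzqcgcablswn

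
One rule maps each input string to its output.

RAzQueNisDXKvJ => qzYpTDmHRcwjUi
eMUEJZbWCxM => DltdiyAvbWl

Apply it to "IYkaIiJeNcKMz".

hxJZhHiDmBjlY

The rule is to shift every letter 1 place backward in the alphabet (wrapping around), then flip the case of every letter.
On "IYkaIiJeNcKMz": the first step gives "HXjzHhIdMbJLy", and the second then gives "hxJZhHiDmBjlY".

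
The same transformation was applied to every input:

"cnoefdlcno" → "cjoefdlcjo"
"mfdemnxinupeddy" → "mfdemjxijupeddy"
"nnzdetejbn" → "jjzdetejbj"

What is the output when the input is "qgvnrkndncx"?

qgvjrkjdjcx

Looking at the pairs, the operation is to replace every "n" with "j".
For "qgvnrkndncx" the result is "qgvjrkjdjcx".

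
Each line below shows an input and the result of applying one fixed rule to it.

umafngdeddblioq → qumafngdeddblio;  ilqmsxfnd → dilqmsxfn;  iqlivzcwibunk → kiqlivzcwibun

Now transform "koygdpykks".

In each case the input is transformed by: move the last character to the front.
"koygdpykks" → "skoygdpykk".

skoygdpykk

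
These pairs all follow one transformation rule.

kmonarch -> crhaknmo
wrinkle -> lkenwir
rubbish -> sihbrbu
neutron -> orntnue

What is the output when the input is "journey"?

enyrjuo

The rule is to move the last 2 characters to the front (rotate right by 2), then take characters alternately from the front and the back (1st, last, 2nd, 2nd-last, ...).
For "journey", step one produces "eyjourn"; step two turns that into "enyrjuo".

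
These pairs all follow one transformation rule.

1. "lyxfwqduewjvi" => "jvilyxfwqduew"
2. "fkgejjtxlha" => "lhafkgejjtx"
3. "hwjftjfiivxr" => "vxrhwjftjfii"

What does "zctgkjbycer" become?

In each case the input is transformed by: move the last 3 characters to the front (rotate right by 3).
On "zctgkjbycer" that produces "cerzctgkjby".

cerzctgkjby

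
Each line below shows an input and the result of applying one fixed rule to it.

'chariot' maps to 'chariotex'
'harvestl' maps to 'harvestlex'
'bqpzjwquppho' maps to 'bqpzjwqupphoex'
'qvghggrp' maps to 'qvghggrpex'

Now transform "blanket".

The rule is to append "ex".
"blanket" → "blanketex".

blanketex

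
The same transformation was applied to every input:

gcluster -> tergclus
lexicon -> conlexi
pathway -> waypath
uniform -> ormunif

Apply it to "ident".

Looking at the pairs, the operation is to move the last 3 characters to the front (rotate right by 3).
"ident" → "entid".

entid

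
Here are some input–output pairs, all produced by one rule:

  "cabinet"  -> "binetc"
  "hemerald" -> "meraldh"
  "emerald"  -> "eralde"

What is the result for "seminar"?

Each output is the input with this applied: move the first character to the end, then delete the first character.
On "seminar": the first step gives "eminars", and the second then gives "minars".

minars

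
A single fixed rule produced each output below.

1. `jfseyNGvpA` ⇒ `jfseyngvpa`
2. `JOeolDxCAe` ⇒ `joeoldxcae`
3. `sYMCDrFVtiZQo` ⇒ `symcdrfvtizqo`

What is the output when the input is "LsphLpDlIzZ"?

Looking at the pairs, the operation is to convert every letter to lowercase.
"LsphLpDlIzZ" → "lsphlpdlizz".

lsphlpdlizz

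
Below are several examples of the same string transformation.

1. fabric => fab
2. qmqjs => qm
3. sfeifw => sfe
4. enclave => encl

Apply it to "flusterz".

Looking at the pairs, the operation is to delete the last 3 characters.
"flusterz" → "flust".

flust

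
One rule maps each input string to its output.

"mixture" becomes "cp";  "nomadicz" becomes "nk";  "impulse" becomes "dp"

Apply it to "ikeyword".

co

Each output is the input with this applied: shift every letter 11 places forward in the alphabet (wrapping around), then keep only the last 2 characters.
"ikeyword" → "tvpjhzco" → "co".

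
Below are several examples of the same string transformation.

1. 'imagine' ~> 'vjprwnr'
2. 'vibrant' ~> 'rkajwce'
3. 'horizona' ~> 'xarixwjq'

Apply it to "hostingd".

xbcrwpmq

Looking at the pairs, the operation is to shift every letter 9 places forward in the alphabet (wrapping around), then move the first character to the end.
On "hostingd": the first step gives "qxbcrwpm", and the second then gives "xbcrwpmq".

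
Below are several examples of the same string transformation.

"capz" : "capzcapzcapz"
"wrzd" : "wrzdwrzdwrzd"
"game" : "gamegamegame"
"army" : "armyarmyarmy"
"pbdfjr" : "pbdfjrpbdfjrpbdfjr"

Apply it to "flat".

flatflatflat

In each case the input is transformed by: write the whole string 3 times in a row.
Doing the same to "flat": "flatflatflat".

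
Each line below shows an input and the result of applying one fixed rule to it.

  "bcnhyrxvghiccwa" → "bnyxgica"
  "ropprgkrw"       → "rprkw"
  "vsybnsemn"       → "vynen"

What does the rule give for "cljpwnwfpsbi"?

cjwwpb

Rule — keep every other character starting from the first (positions 1st, 3rd, 5th, ...).
On "cljpwnwfpsbi" that produces "cjwwpb".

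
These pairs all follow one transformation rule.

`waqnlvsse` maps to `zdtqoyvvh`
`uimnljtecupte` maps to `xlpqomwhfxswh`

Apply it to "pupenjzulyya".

sxshqmcxobbd

The rule is to shift every letter 3 places forward in the alphabet (wrapping around).
For "pupenjzulyya" the result is "sxshqmcxobbd".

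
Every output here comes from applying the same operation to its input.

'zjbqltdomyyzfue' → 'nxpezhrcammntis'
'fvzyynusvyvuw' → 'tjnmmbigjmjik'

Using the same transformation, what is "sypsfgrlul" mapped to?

The transformation: shift every letter 12 places backward in the alphabet (wrapping around).
Doing the same to "sypsfgrlul": "gmdgtufziz".

gmdgtufziz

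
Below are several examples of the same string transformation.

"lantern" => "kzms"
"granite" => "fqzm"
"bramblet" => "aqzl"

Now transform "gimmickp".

fhll

The transformation: shift every letter 1 place backward in the alphabet (wrapping around), then keep only the first 4 characters.
"gimmickp" → "fhllhbjo" → "fhll".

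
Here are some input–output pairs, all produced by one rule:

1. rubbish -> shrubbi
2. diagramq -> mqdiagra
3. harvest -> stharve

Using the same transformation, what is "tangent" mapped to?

The pattern: move the last 2 characters to the front (rotate right by 2).
So "tangent" becomes "nttange".

nttange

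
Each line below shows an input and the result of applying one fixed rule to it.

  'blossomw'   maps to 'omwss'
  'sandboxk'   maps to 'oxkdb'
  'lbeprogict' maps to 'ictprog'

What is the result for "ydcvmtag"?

tagvm

The transformation: delete the first 3 characters, then move the last 3 characters to the front (rotate right by 3).
Applying both steps to "ydcvmtag": "vmtag", then "tagvm".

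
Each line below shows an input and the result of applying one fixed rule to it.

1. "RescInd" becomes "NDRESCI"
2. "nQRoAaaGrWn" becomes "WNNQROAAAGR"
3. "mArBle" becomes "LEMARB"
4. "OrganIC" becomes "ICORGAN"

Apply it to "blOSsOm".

In each case the input is transformed by: move the last 2 characters to the front (rotate right by 2), then convert every letter to uppercase.
On "blOSsOm": the first step gives "OmblOSs", and the second then gives "OMBLOSS".

OMBLOSS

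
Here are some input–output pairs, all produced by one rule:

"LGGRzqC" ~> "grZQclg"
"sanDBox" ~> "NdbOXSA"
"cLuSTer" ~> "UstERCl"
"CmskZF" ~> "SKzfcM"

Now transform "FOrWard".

RwARDfo

The rule is to move the first 2 characters to the end (rotate left by 2), then flip the case of every letter.
Working it through for "FOrWard": intermediate "rWardFO", final "RwARDfo".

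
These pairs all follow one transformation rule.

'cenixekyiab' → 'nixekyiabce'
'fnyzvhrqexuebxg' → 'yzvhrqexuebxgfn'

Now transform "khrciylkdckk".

rciylkdckkkh

The pattern: move the first 2 characters to the end (rotate left by 2).
Doing the same to "khrciylkdckk": "rciylkdckkkh".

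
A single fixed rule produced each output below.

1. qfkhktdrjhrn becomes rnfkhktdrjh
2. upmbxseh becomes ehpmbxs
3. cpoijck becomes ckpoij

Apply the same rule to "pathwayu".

The transformation: delete the first character, then move the last 2 characters to the front (rotate right by 2).
Working it through for "pathwayu": intermediate "athwayu", final "yuathwa".

yuathwa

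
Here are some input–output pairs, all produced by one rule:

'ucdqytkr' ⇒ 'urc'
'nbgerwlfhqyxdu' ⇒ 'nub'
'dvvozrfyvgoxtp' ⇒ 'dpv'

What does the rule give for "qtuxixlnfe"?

The rule is to take characters alternately from the front and the back (1st, last, 2nd, 2nd-last, ...), then keep only the first 3 characters.
Applying both steps to "qtuxixlnfe": "qetfunxlix", then "qet".

qet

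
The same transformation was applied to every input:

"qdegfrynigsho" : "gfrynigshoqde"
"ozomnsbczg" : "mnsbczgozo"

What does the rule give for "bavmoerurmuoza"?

moerurmuozabav

Each output is the input with this applied: move the first 3 characters to the end (rotate left by 3).
Doing the same to "bavmoerurmuoza": "moerurmuozabav".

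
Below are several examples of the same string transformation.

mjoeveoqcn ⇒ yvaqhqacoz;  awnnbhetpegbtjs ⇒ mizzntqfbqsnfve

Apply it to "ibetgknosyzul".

Rule — shift every letter 12 places forward in the alphabet (wrapping around).
For "ibetgknosyzul" the result is "unqfswzaeklgx".

unqfswzaeklgx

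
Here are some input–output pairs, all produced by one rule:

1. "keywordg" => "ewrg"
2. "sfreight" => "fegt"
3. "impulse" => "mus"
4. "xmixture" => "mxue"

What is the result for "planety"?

lnt

In each case the input is transformed by: keep every other character starting from the second (positions 2nd, 4th, 6th, ...).
So "planety" becomes "lnt".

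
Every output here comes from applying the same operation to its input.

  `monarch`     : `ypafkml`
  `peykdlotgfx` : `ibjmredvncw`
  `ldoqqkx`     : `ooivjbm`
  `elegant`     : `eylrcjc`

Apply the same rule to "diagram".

epykbgy

What's happening: shift every letter 2 places backward in the alphabet (wrapping around), then move the first 3 characters to the end (rotate left by 3).
On "diagram" that produces "epykbgy".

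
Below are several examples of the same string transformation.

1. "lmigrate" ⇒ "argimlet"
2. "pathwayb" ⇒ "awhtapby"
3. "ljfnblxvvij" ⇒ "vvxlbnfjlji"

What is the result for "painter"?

Rule — move the last 2 characters to the front (rotate right by 2), then reverse the string.
"painter" → "erpaint" → "tniapre".

tniapre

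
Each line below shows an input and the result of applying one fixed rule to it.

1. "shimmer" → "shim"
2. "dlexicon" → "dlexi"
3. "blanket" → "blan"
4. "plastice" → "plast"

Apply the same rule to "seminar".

Each output is the input with this applied: delete the last 3 characters.
For "seminar" the result is "semi".

semi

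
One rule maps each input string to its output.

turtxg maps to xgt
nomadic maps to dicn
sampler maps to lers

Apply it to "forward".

ardf

Looking at the pairs, the operation is to move the first character to the end, then delete the first 3 characters.
On "forward": the first step gives "orwardf", and the second then gives "ardf".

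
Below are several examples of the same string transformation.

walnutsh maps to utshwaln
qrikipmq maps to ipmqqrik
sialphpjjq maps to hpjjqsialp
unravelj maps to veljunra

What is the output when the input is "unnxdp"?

xdpunn

Looking at the pairs, the operation is to swap the front and back halves of the string.
"unnxdp" → "xdpunn".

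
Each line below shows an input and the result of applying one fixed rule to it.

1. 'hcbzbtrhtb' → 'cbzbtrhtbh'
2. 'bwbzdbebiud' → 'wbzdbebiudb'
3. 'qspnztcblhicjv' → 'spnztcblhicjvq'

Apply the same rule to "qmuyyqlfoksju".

Rule — move the first character to the end.
So "qmuyyqlfoksju" becomes "muyyqlfoksjuq".

muyyqlfoksjuq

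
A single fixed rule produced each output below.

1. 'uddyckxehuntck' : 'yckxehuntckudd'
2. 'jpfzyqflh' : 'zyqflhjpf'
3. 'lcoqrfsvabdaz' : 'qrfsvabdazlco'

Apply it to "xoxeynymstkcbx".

What's happening: move the first 3 characters to the end (rotate left by 3).
So "xoxeynymstkcbx" becomes "eynymstkcbxxox".

eynymstkcbxxox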